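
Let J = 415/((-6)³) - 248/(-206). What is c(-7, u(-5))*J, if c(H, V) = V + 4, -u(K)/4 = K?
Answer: -15961/927 ≈ -17.218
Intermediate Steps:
u(K) = -4*K
c(H, V) = 4 + V
J = -15961/22248 (J = 415/(-216) - 248*(-1/206) = 415*(-1/216) + 124/103 = -415/216 + 124/103 = -15961/22248 ≈ -0.71741)
c(-7, u(-5))*J = (4 - 4*(-5))*(-15961/22248) = (4 + 20)*(-15961/22248) = 24*(-15961/22248) = -15961/927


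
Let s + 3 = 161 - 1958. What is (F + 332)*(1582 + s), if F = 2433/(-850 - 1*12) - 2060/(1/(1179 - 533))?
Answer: 125004619221/431 ≈ 2.9003e+8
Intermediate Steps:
F = -1147117553/862 (F = 2433/(-850 - 12) - 2060/(1/646) = 2433/(-862) - 2060/1/646 = 2433*(-1/862) - 2060*646 = -2433/862 - 1330760 = -1147117553/862 ≈ -1.3308e+6)
s = -1800 (s = -3 + (161 - 1958) = -3 - 1797 = -1800)
(F + 332)*(1582 + s) = (-1147117553/862 + 332)*(1582 - 1800) = -1146831369/862*(-218) = 125004619221/431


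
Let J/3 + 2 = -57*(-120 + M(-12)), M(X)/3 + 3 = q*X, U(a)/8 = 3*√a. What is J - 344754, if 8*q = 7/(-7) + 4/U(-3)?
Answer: -646941/2 - 171*I*√3/4 ≈ -3.2347e+5 - 74.045*I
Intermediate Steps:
U(a) = 24*√a (U(a) = 8*(3*√a) = 24*√a)
q = -⅛ - I*√3/144 (q = (7/(-7) + 4/((24*√(-3))))/8 = (7*(-⅐) + 4/((24*(I*√3))))/8 = (-1 + 4/((24*I*√3)))/8 = (-1 + 4*(-I*√3/72))/8 = (-1 - I*√3/18)/8 = -⅛ - I*√3/144 ≈ -0.125 - 0.012028*I)
M(X) = -9 + 3*X*(-⅛ - I*√3/144) (M(X) = -9 + 3*((-⅛ - I*√3/144)*X) = -9 + 3*(X*(-⅛ - I*√3/144)) = -9 + 3*X*(-⅛ - I*√3/144))
J = 42567/2 - 171*I*√3/4 (J = -6 + 3*(-57*(-120 + (-9 - 1/48*(-12)*(18 + I*√3)))) = -6 + 3*(-57*(-120 + (-9 + (9/2 + I*√3/4)))) = -6 + 3*(-57*(-120 + (-9/2 + I*√3/4))) = -6 + 3*(-57*(-249/2 + I*√3/4)) = -6 + 3*(14193/2 - 57*I*√3/4) = -6 + (42579/2 - 171*I*√3/4) = 42567/2 - 171*I*√3/4 ≈ 21284.0 - 74.045*I)
J - 344754 = (42567/2 - 171*I*√3/4) - 344754 = -646941/2 - 171*I*√3/4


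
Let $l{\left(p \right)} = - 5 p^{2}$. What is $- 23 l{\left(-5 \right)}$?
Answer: $2875$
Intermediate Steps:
$- 23 l{\left(-5 \right)} = - 23 \left(- 5 \left(-5\right)^{2}\right) = - 23 \left(\left(-5\right) 25\right) = \left(-23\right) \left(-125\right) = 2875$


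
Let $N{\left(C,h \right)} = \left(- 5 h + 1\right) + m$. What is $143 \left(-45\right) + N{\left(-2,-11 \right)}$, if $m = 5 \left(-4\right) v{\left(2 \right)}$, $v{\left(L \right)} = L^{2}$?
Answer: $-6459$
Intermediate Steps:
$m = -80$ ($m = 5 \left(-4\right) 2^{2} = \left(-20\right) 4 = -80$)
$N{\left(C,h \right)} = -79 - 5 h$ ($N{\left(C,h \right)} = \left(- 5 h + 1\right) - 80 = \left(1 - 5 h\right) - 80 = -79 - 5 h$)
$143 \left(-45\right) + N{\left(-2,-11 \right)} = 143 \left(-45\right) - 24 = -6435 + \left(-79 + 55\right) = -6435 - 24 = -6459$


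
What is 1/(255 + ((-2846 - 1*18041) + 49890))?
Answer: 1/29258 ≈ 3.4179e-5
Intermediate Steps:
1/(255 + ((-2846 - 1*18041) + 49890)) = 1/(255 + ((-2846 - 18041) + 49890)) = 1/(255 + (-20887 + 49890)) = 1/(255 + 29003) = 1/29258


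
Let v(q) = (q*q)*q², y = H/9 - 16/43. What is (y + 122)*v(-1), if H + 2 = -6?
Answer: 46726/387 ≈ 120.74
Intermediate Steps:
H = -8 (H = -2 - 6 = -8)
y = -488/387 (y = -8/9 - 16/43 = -488/387 ≈ -1.2610)
v(q) = q⁴ (v(q) = q²*q² = q⁴)
(y + 122)*v(-1) = (-488/387 + 122)*(-1)⁴ = (46726/387)*1 = 46726/387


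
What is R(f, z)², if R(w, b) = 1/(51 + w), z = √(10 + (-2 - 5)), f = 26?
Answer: 1/5929 ≈ 0.00016866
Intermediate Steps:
z = √3 (z = √(10 - 7) = √3 ≈ 1.7320)
R(f, z)² = (1/(51 + 26))² = (1/77)² = 1/5929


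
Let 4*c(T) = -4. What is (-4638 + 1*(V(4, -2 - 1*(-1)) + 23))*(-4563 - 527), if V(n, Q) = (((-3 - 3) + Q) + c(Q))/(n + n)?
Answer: 23495440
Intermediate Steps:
c(T) = -1 (c(T) = (¼)*(-4) = -1)
V(n, Q) = (-7 + Q)/(2*n) (V(n, Q) = (((-3 - 3) + Q) - 1)/(n + n) = ((-6 + Q) - 1)/((2*n)) = (-7 + Q)*(1/(2*n)) = (-7 + Q)/(2*n))
(-4638 + 1*(V(4, -2 - 1*(-1)) + 23))*(-4563 - 527) = (-4638 + 1*((½)*(-7 + (-2 - 1*(-1)))/4 + 23))*(-4563 - 527) = (-4638 + 1*((½)*(¼)*(-7 + (-2 + 1)) + 23))*(-5090) = (-4638 + 1*((½)*(¼)*(-7 - 1) + 23))*(-5090) = (-4638 + 1*((½)*(¼)*(-8) + 23))*(-5090) = (-4638 + 1*(-1 + 23))*(-5090) = (-4638 + 1*22)*(-5090) = (-4638 + 22)*(-5090) = -4616*(-5090) = 23495440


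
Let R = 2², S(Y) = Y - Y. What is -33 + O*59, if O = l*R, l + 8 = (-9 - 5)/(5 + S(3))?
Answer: -12909/5 ≈ -2581.8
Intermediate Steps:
S(Y) = 0
l = -54/5 (l = -8 + (-9 - 5)/(5 + 0) = -8 - 14/5 = -54/5 ≈ -10.800)
R = 4
O = -216/5 (O = -54/5*4 = -216/5 ≈ -43.200)
-33 + O*59 = -33 - 216/5*59 = -33 - 12744/5 = -12909/5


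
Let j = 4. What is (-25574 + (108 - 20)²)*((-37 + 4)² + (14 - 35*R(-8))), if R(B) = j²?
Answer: -9681690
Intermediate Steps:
R(B) = 16 (R(B) = 4² = 16)
(-25574 + (108 - 20)²)*((-37 + 4)² + (14 - 35*R(-8))) = (-25574 + (108 - 20)²)*((-37 + 4)² + (14 - 35*16)) = (-25574 + 88²)*((-33)² + (14 - 560)) = (-25574 + 7744)*(1089 - 546) = -17830*543 = -9681690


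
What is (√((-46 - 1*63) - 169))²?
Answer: -278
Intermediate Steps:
(√((-46 - 1*63) - 169))² = (√((-46 - 63) - 169))² = (√(-109 - 169))² = (√(-278))² = (I*√278)² = -278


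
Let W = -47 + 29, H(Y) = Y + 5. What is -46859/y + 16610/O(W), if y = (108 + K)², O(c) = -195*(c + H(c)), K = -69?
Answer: -1323071/47151 ≈ -28.060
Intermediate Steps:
H(Y) = 5 + Y
W = -18
O(c) = -975 - 390*c (O(c) = -195*(c + (5 + c)) = -195*(5 + 2*c) = -975 - 390*c)
y = 1521 (y = (108 - 69)² = 39² = 1521)
-46859/y + 16610/O(W) = -46859/1521 + 16610/(-975 - 390*(-18)) = -46859*1/1521 + 16610/(-975 + 7020) = -46859/1521 + 16610/6045 = -46859/1521 + 16610*(1/6045) = -46859/1521 + 3322/1209 = -1323071/47151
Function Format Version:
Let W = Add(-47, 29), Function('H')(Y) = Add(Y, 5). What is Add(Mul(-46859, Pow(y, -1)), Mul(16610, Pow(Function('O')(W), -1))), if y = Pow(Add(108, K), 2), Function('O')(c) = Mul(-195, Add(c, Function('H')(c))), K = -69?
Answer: Rational(-1323071, 47151) ≈ -28.060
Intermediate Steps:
Function('H')(Y) = Add(5, Y)
W = -18
Function('O')(c) = Add(-975, Mul(-390, c)) (Function('O')(c) = Mul(-195, Add(c, Add(5, c))) = Mul(-195, Add(5, Mul(2, c))) = Add(-975, Mul(-390, c)))
y = 1521 (y = Pow(Add(108, -69), 2) = Pow(39, 2) = 1521)
Add(Mul(-46859, Pow(y, -1)), Mul(16610, Pow(Function('O')(W), -1))) = Add(Mul(-46859, Pow(1521, -1)), Mul(16610, Pow(Add(-975, Mul(-390, -18)), -1))) = Add(Mul(-46859, Rational(1, 1521)), Mul(16610, Pow(Add(-975, 7020), -1))) = Add(Rational(-46859, 1521), Mul(16610, Pow(6045, -1))) = Add(Rational(-46859, 1521), Mul(16610, Rational(1, 6045))) = Add(Rational(-46859, 1521), Rational(3322, 1209)) = Rational(-1323071, 47151)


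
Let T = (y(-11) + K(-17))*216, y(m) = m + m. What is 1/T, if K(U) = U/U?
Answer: -1/4536 ≈ -0.00022046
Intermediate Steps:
K(U) = 1
y(m) = 2*m
T = -4536 (T = (2*(-11) + 1)*216 = (-22 + 1)*216 = -21*216 = -4536)
1/T = 1/(-4536) = -1/4536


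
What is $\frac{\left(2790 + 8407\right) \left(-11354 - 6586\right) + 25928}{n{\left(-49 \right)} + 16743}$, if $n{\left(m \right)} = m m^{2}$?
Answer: $\frac{100424126}{50453} \approx 1990.4$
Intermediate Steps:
$n{\left(m \right)} = m^{3}$
$\frac{\left(2790 + 8407\right) \left(-11354 - 6586\right) + 25928}{n{\left(-49 \right)} + 16743} = \frac{\left(2790 + 8407\right) \left(-11354 - 6586\right) + 25928}{\left(-49\right)^{3} + 16743} = \frac{11197 \left(-17940\right) + 25928}{-117649 + 16743} = \frac{-200874180 + 25928}{-100906} = \left(-200848252\right) \left(- \frac{1}{100906}\right) = \frac{100424126}{50453}$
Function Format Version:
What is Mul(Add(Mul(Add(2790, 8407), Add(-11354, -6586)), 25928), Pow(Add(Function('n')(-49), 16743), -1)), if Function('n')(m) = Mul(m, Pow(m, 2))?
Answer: Rational(100424126, 50453) ≈ 1990.4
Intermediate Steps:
Function('n')(m) = Pow(m, 3)
Mul(Add(Mul(Add(2790, 8407), Add(-11354, -6586)), 25928), Pow(Add(Function('n')(-49), 16743), -1)) = Mul(Add(Mul(Add(2790, 8407), Add(-11354, -6586)), 25928), Pow(Add(Pow(-49, 3), 16743), -1)) = Mul(Add(Mul(11197, -17940), 25928), Pow(Add(-117649, 16743), -1)) = Mul(Add(-200874180, 25928), Pow(-100906, -1)) = Mul(-200848252, Rational(-1, 100906)) = Rational(100424126, 50453)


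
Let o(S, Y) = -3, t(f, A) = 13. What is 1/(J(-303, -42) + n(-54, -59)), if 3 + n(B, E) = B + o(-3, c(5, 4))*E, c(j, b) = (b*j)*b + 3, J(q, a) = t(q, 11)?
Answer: 1/133 ≈ 0.0075188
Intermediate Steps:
J(q, a) = 13
c(j, b) = 3 + j*b² (c(j, b) = j*b² + 3 = 3 + j*b²)
n(B, E) = -3 + B - 3*E (n(B, E) = -3 + (B - 3*E) = -3 + B - 3*E)
1/(J(-303, -42) + n(-54, -59)) = 1/(13 + (-3 - 54 - 3*(-59))) = 1/(13 + (-3 - 54 + 177)) = 1/(13 + 120) = 1/133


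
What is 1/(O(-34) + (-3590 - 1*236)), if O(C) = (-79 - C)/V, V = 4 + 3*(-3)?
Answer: -1/3817 ≈ -0.00026199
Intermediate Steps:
V = -5 (V = 4 - 9 = -5)
O(C) = 79/5 + C/5 (O(C) = (-79 - C)/(-5) = (-79 - C)*(-⅕) = 79/5 + C/5)
1/(O(-34) + (-3590 - 1*236)) = 1/((79/5 + (⅕)*(-34)) + (-3590 - 1*236)) = 1/((79/5 - 34/5) + (-3590 - 236)) = 1/(9 - 3826) = 1/(-3817) = -1/3817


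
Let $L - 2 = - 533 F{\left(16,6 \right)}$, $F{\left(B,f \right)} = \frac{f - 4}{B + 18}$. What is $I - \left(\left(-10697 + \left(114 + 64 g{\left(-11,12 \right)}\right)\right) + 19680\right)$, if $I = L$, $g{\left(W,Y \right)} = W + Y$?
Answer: $- \frac{156236}{17} \approx -9190.4$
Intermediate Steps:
$F{\left(B,f \right)} = \frac{-4 + f}{18 + B}$
$L = - \frac{499}{17}$ ($L = 2 - 533 \frac{-4 + 6}{18 + 16} = 2 - 533 \cdot \frac{1}{34} \cdot 2 = 2 - \frac{533}{17} = - \frac{499}{17} \approx -29.353$)
$I = - \frac{499}{17} \approx -29.353$
$I - \left(\left(-10697 + \left(114 + 64 g{\left(-11,12 \right)}\right)\right) + 19680\right) = - \frac{499}{17} - \left(\left(-10697 + \left(114 + 64 \left(-11 + 12\right)\right)\right) + 19680\right) = - \frac{499}{17} - \left(\left(-10697 + \left(114 + 64 \cdot 1\right)\right) + 19680\right) = - \frac{499}{17} - \left(\left(-10697 + \left(114 + 64\right)\right) + 19680\right) = - \frac{499}{17} - \left(\left(-10697 + 178\right) + 19680\right) = - \frac{499}{17} - \left(-10519 + 19680\right) = - \frac{499}{17} - 9161 = - \frac{156236}{17}$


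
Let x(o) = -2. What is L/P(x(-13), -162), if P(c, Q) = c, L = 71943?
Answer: -71943/2 ≈ -35972.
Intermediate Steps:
L/P(x(-13), -162) = 71943/(-2) = 71943*(-½) = -71943/2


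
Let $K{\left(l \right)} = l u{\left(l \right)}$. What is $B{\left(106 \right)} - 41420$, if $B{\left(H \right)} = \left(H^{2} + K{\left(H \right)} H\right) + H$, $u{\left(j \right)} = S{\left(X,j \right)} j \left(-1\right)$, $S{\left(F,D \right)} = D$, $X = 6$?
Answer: $-126277774$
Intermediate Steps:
$u{\left(j \right)} = - j^{2}$ ($u{\left(j \right)} = j j \left(-1\right) = j^{2} \left(-1\right) = - j^{2}$)
$K{\left(l \right)} = - l^{3}$ ($K{\left(l \right)} = l \left(- l^{2}\right) = - l^{3}$)
$B{\left(H \right)} = H + H^{2} - H^{4}$ ($B{\left(H \right)} = \left(H^{2} + - H^{3} H\right) + H = \left(H^{2} - H^{4}\right) + H = H + H^{2} - H^{4}$)
$B{\left(106 \right)} - 41420 = 106 \left(1 + 106 - 106^{3}\right) - 41420 = 106 \left(1 + 106 - 1191016\right) - 41420 = 106 \left(-1190909\right) - 41420 = -126236354 - 41420 = -126277774$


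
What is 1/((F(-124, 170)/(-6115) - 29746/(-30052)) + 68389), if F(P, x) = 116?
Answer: 91883990/6283943397489 ≈ 1.4622e-5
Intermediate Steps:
1/((F(-124, 170)/(-6115) - 29746/(-30052)) + 68389) = 1/((116/(-6115) - 29746/(-30052)) + 68389) = 1/((116*(-1/6115) - 29746*(-1/30052)) + 68389) = 1/((-116/6115 + 14873/15026) + 68389) = 1/(89205379/91883990 + 68389) = 1/(6283943397489/91883990) = 91883990/6283943397489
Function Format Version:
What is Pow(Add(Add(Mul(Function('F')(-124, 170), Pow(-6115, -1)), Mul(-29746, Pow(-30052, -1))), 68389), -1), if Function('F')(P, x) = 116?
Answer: Rational(91883990, 6283943397489) ≈ 1.4622e-5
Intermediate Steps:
Pow(Add(Add(Mul(Function('F')(-124, 170), Pow(-6115, -1)), Mul(-29746, Pow(-30052, -1))), 68389), -1) = Pow(Add(Add(Mul(116, Pow(-6115, -1)), Mul(-29746, Pow(-30052, -1))), 68389), -1) = Pow(Add(Add(Mul(116, Rational(-1, 6115)), Mul(-29746, Rational(-1, 30052))), 68389), -1) = Pow(Add(Add(Rational(-116, 6115), Rational(14873, 15026)), 68389), -1) = Pow(Add(Rational(89205379, 91883990), 68389), -1) = Pow(Rational(6283943397489, 91883990), -1) = Rational(91883990, 6283943397489)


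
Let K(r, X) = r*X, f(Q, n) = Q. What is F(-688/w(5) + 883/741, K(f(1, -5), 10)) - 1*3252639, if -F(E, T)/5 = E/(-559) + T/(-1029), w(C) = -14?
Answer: -462125500892288/142077117 ≈ -3.2526e+6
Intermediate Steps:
K(r, X) = X*r
F(E, T) = 5*E/559 + 5*T/1029 (F(E, T) = -5*(E/(-559) + T/(-1029)) = -5*(E*(-1/559) + T*(-1/1029)) = -5*(-E/559 - T/1029) = 5*E/559 + 5*T/1029)
F(-688/w(5) + 883/741, K(f(1, -5), 10)) - 1*3252639 = (5*(-688/(-14) + 883/741)/559 + 5*(10*1)/1029) - 1*3252639 = (5*(-688*(-1/14) + 883*(1/741))/559 + (5/1029)*10) - 3252639 = (5*(344/7 + 883/741)/559 + 50/1029) - 3252639 = ((5/559)*(261085/5187) + 50/1029) - 3252639 = (1305425/2899533 + 50/1029) - 3252639 = 70869475/142077117 - 3252639 = -462125500892288/142077117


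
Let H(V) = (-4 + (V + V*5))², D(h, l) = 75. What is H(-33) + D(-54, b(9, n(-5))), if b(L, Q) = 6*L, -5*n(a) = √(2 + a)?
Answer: 40879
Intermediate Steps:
n(a) = -√(2 + a)/5
H(V) = (-4 + 6*V)² (H(V) = (-4 + (V + 5*V))² = (-4 + 6*V)²)
H(-33) + D(-54, b(9, n(-5))) = 4*(-2 + 3*(-33))² + 75 = 4*(-2 - 99)² + 75 = 4*(-101)² + 75 = 4*10201 + 75 = 40804 + 75 = 40879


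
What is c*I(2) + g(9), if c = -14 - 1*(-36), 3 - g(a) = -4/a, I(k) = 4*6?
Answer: 4783/9 ≈ 531.44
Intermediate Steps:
I(k) = 24
g(a) = 3 + 4/a (g(a) = 3 - (-4)/a = 3 + 4/a)
c = 22 (c = -14 + 36 = 22)
c*I(2) + g(9) = 22*24 + (3 + 4/9) = 528 + (3 + 4*(⅑)) = 528 + (3 + 4/9) = 528 + 31/9 = 4783/9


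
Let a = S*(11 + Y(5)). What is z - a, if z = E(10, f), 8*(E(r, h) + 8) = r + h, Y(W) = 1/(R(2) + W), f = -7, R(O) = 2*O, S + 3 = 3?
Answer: -61/8 ≈ -7.6250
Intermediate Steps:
S = 0 (S = -3 + 3 = 0)
Y(W) = 1/(4 + W) (Y(W) = 1/(2*2 + W) = 1/(4 + W))
E(r, h) = -8 + h/8 + r/8 (E(r, h) = -8 + (r + h)/8 = -8 + (h + r)/8 = -8 + (h/8 + r/8) = -8 + h/8 + r/8)
a = 0 (a = 0*(11 + 1/(4 + 5)) = 0*(11 + 1/9) = 0*(11 + ⅑) = 0*(100/9) = 0)
z = -61/8 (z = -8 + (⅛)*(-7) + (⅛)*10 = -8 - 7/8 + 5/4 = -61/8 ≈ -7.6250)
z - a = -61/8 - 1*0 = -61/8 + 0 = -61/8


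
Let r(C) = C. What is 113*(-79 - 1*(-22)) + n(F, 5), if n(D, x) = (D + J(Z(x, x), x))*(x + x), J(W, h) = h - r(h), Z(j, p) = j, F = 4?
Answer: -6401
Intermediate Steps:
J(W, h) = 0 (J(W, h) = h - h = 0)
n(D, x) = 2*D*x (n(D, x) = (D + 0)*(x + x) = D*(2*x) = 2*D*x)
113*(-79 - 1*(-22)) + n(F, 5) = 113*(-79 - 1*(-22)) + 2*4*5 = 113*(-79 + 22) + 40 = 113*(-57) + 40 = -6441 + 40 = -6401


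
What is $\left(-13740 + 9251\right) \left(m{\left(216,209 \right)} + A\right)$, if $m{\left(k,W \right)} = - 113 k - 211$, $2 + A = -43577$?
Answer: $306140822$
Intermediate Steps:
$A = -43579$ ($A = -2 - 43577 = -43579$)
$m{\left(k,W \right)} = -211 - 113 k$
$\left(-13740 + 9251\right) \left(m{\left(216,209 \right)} + A\right) = \left(-13740 + 9251\right) \left(\left(-211 - 24408\right) - 43579\right) = - 4489 \left(\left(-211 - 24408\right) - 43579\right) = - 4489 \left(-24619 - 43579\right) = \left(-4489\right) \left(-68198\right) = 306140822$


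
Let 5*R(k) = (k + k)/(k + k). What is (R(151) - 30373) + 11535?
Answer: -94189/5 ≈ -18838.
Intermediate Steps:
R(k) = 1/5 (R(k) = ((k + k)/(k + k))/5 = ((2*k)/((2*k)))/5 = ((2*k)*(1/(2*k)))/5 = (1/5)*1 = 1/5)
(R(151) - 30373) + 11535 = (1/5 - 30373) + 11535 = -151864/5 + 11535 = -94189/5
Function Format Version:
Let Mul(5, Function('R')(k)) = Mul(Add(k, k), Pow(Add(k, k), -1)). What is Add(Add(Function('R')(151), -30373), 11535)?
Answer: Rational(-94189, 5) ≈ -18838.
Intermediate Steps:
Function('R')(k) = Rational(1, 5) (Function('R')(k) = Mul(Rational(1, 5), Mul(Add(k, k), Pow(Add(k, k), -1))) = Mul(Rational(1, 5), Mul(Mul(2, k), Pow(Mul(2, k), -1))) = Mul(Rational(1, 5), Mul(Mul(2, k), Mul(Rational(1, 2), Pow(k, -1)))) = Mul(Rational(1, 5), 1) = Rational(1, 5))
Add(Add(Function('R')(151), -30373), 11535) = Add(Add(Rational(1, 5), -30373), 11535) = Add(Rational(-151864, 5), 11535) = Rational(-94189, 5)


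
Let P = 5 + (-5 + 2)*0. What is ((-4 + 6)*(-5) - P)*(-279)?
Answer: 4185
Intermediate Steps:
P = 5 (P = 5 - 3*0 = 5 + 0 = 5)
((-4 + 6)*(-5) - P)*(-279) = ((-4 + 6)*(-5) - 1*5)*(-279) = (2*(-5) - 5)*(-279) = (-10 - 5)*(-279) = -15*(-279) = 4185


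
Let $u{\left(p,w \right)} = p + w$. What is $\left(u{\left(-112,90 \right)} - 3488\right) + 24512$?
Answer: $21002$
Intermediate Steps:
$\left(u{\left(-112,90 \right)} - 3488\right) + 24512 = \left(\left(-112 + 90\right) - 3488\right) + 24512 = \left(-22 - 3488\right) + 24512 = -3510 + 24512 = 21002$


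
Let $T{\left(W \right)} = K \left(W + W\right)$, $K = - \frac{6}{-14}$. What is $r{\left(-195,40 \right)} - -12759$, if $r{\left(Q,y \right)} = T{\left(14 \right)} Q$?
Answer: $10419$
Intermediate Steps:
$K = \frac{3}{7}$ ($K = \left(-6\right) \left(- \frac{1}{14}\right) = \frac{3}{7} \approx 0.42857$)
$T{\left(W \right)} = \frac{6 W}{7}$ ($T{\left(W \right)} = \frac{3 \left(W + W\right)}{7} = \frac{3 \cdot 2 W}{7} = \frac{6 W}{7}$)
$r{\left(Q,y \right)} = 12 Q$ ($r{\left(Q,y \right)} = \frac{6}{7} \cdot 14 Q = 12 Q$)
$r{\left(-195,40 \right)} - -12759 = 12 \left(-195\right) - -12759 = -2340 + 12759 = 10419$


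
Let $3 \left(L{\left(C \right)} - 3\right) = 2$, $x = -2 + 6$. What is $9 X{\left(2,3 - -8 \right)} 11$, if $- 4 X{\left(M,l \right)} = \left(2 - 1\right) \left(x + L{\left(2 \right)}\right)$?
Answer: $- \frac{759}{4} \approx -189.75$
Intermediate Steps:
$x = 4$
$L{\left(C \right)} = \frac{11}{3}$ ($L{\left(C \right)} = 3 + \frac{1}{3} \cdot 2 = 3 + \frac{2}{3} = \frac{11}{3}$)
$X{\left(M,l \right)} = - \frac{23}{12}$ ($X{\left(M,l \right)} = - \frac{\left(2 - 1\right) \left(4 + \frac{11}{3}\right)}{4} = - \frac{1 \cdot \frac{23}{3}}{4} = \left(- \frac{1}{4}\right) \frac{23}{3} = - \frac{23}{12}$)
$9 X{\left(2,3 - -8 \right)} 11 = 9 \left(- \frac{23}{12}\right) 11 = \left(- \frac{69}{4}\right) 11 = - \frac{759}{4}$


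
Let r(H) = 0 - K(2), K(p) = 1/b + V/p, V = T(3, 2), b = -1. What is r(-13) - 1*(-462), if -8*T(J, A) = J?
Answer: 7411/16 ≈ 463.19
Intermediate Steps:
T(J, A) = -J/8
V = -3/8 (V = -⅛*3 = -3/8 ≈ -0.37500)
K(p) = -1 - 3/(8*p) (K(p) = 1/(-1) - 3/(8*p) = 1*(-1) - 3/(8*p) = -1 - 3/(8*p))
r(H) = 19/16 (r(H) = 0 - (-3/8 - 1*2)/2 = 0 - (-3/8 - 2)/2 = 0 - (-19)/(2*8) = 0 - 1*(-19/16) = 0 + 19/16 = 19/16)
r(-13) - 1*(-462) = 19/16 - 1*(-462) = 19/16 + 462 = 7411/16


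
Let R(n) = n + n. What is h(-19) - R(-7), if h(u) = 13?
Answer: 27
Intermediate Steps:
R(n) = 2*n
h(-19) - R(-7) = 13 - 2*(-7) = 13 - 1*(-14) = 13 + 14 = 27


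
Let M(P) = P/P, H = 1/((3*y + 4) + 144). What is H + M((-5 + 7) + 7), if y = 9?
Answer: 176/175 ≈ 1.0057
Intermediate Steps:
H = 1/175 (H = 1/((3*9 + 4) + 144) = 1/((27 + 4) + 144) = 1/(31 + 144) = 1/175 ≈ 0.0057143)
M(P) = 1
H + M((-5 + 7) + 7) = 1/175 + 1 = 176/175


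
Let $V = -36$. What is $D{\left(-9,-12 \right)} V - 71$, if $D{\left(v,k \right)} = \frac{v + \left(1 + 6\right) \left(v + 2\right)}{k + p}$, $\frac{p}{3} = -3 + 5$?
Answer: $-419$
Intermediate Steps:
$p = 6$ ($p = 3 \left(-3 + 5\right) = 3 \cdot 2 = 6$)
$D{\left(v,k \right)} = \frac{14 + 8 v}{6 + k}$ ($D{\left(v,k \right)} = \frac{v + \left(1 + 6\right) \left(v + 2\right)}{k + 6} = \frac{v + 7 \left(2 + v\right)}{6 + k} = \frac{v + \left(14 + 7 v\right)}{6 + k} = \frac{14 + 8 v}{6 + k}$)
$D{\left(-9,-12 \right)} V - 71 = \frac{2 \left(7 + 4 \left(-9\right)\right)}{6 - 12} \left(-36\right) - 71 = \frac{2 \left(7 - 36\right)}{-6} \left(-36\right) - 71 = 2 \left(- \frac{1}{6}\right) \left(-29\right) \left(-36\right) - 71 = \frac{29}{3} \left(-36\right) - 71 = -348 - 71 = -419$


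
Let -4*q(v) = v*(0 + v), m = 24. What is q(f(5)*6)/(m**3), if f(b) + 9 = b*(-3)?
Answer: -3/8 ≈ -0.37500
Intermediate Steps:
f(b) = -9 - 3*b (f(b) = -9 + b*(-3) = -9 - 3*b)
q(v) = -v**2/4 (q(v) = -v*(0 + v)/4 = -v*v/4 = -v**2/4)
q(f(5)*6)/(m**3) = (-36*(-9 - 3*5)**2/4)/(24**3) = -36*(-9 - 15)**2/4/13824 = -(-24*6)**2/4*(1/13824) = -1/4*(-144)**2*(1/13824) = -1/4*20736*(1/13824) = -5184*1/13824 = -3/8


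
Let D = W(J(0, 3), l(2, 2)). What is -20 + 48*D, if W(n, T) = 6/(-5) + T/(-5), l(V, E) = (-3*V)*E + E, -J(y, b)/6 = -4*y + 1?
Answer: 92/5 ≈ 18.400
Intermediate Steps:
J(y, b) = -6 + 24*y (J(y, b) = -6*(-4*y + 1) = -6*(1 - 4*y) = -6 + 24*y)
l(V, E) = E - 3*E*V (l(V, E) = -3*E*V + E = E - 3*E*V)
W(n, T) = -6/5 - T/5 (W(n, T) = 6*(-⅕) + T*(-⅕) = -6/5 - T/5)
D = ⅘ (D = -6/5 - 2*(1 - 3*2)/5 = -6/5 - 2*(1 - 6)/5 = -6/5 - 2*(-5)/5 = -6/5 - ⅕*(-10) = -6/5 + 2 = ⅘ ≈ 0.80000)
-20 + 48*D = -20 + 48*(⅘) = -20 + 192/5 = 92/5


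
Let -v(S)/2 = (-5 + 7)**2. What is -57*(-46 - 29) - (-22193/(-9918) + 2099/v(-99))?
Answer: 179917969/39672 ≈ 4535.1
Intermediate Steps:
v(S) = -8 (v(S) = -2*(-5 + 7)**2 = -2*2**2 = -2*4 = -8)
-57*(-46 - 29) - (-22193/(-9918) + 2099/v(-99)) = -57*(-46 - 29) - (-22193/(-9918) + 2099/(-8)) = -57*(-75) - (-22193*(-1/9918) + 2099*(-1/8)) = 4275 - (22193/9918 - 2099/8) = 4275 - 1*(-10320169/39672) = 4275 + 10320169/39672 = 179917969/39672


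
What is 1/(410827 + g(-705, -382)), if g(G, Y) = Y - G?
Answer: 1/411150 ≈ 2.4322e-6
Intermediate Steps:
1/(410827 + g(-705, -382)) = 1/(410827 + (-382 - 1*(-705))) = 1/(410827 + (-382 + 705)) = 1/(410827 + 323) = 1/411150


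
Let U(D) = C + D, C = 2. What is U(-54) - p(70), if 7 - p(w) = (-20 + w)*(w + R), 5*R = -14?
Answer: 3301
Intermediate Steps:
R = -14/5 (R = (⅕)*(-14) = -14/5 ≈ -2.8000)
U(D) = 2 + D
p(w) = 7 - (-20 + w)*(-14/5 + w) (p(w) = 7 - (-20 + w)*(w - 14/5) = 7 - (-20 + w)*(-14/5 + w))
U(-54) - p(70) = (2 - 54) - (-49 - 1*70² + (114/5)*70) = -52 - (-49 - 1*4900 + 1596) = -52 - (-49 - 4900 + 1596) = -52 - 1*(-3353) = -52 + 3353 = 3301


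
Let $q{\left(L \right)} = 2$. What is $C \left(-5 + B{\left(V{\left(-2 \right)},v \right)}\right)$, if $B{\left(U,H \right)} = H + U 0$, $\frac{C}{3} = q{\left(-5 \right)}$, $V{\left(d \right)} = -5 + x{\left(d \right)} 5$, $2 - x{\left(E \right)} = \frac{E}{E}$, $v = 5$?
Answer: $0$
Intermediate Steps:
$x{\left(E \right)} = 1$ ($x{\left(E \right)} = 2 - \frac{E}{E} = 2 - 1 = 1$)
$V{\left(d \right)} = 0$ ($V{\left(d \right)} = -5 + 1 \cdot 5 = -5 + 5 = 0$)
$C = 6$ ($C = 3 \cdot 2 = 6$)
$B{\left(U,H \right)} = H$ ($B{\left(U,H \right)} = H + 0 = H$)
$C \left(-5 + B{\left(V{\left(-2 \right)},v \right)}\right) = 6 \left(-5 + 5\right) = 6 \cdot 0 = 0$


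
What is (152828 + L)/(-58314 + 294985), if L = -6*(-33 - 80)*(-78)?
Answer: 99944/236671 ≈ 0.42229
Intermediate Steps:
L = -52884 (L = -(-678)*(-78) = -6*8814 = -52884)
(152828 + L)/(-58314 + 294985) = (152828 - 52884)/(-58314 + 294985) = 99944/236671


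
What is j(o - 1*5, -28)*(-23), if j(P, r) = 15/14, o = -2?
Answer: -345/14 ≈ -24.643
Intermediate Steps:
j(P, r) = 15/14 (j(P, r) = 15*(1/14) = 15/14)
j(o - 1*5, -28)*(-23) = (15/14)*(-23) = -345/14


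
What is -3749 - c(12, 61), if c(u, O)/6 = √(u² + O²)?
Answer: -3749 - 6*√3865 ≈ -4122.0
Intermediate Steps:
c(u, O) = 6*√(O² + u²) (c(u, O) = 6*√(u² + O²) = 6*√(O² + u²))
-3749 - c(12, 61) = -3749 - 6*√(61² + 12²) = -3749 - 6*√(3721 + 144) = -3749 - 6*√3865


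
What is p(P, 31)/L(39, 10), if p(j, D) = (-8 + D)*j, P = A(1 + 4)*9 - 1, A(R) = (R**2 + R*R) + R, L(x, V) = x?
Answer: 874/3 ≈ 291.33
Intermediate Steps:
A(R) = R + 2*R**2 (A(R) = (R**2 + R**2) + R = 2*R**2 + R = R + 2*R**2)
P = 494 (P = ((1 + 4)*(1 + 2*(1 + 4)))*9 - 1 = (5*(1 + 2*5))*9 - 1 = (5*(1 + 10))*9 - 1 = (5*11)*9 - 1 = 55*9 - 1 = 495 - 1 = 494)
p(j, D) = j*(-8 + D)
p(P, 31)/L(39, 10) = (494*(-8 + 31))/39 = (494*23)*(1/39) = 11362*(1/39) = 874/3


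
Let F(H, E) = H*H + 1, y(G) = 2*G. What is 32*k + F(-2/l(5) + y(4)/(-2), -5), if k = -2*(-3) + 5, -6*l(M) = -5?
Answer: 9849/25 ≈ 393.96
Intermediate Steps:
l(M) = ⅚ (l(M) = -⅙*(-5) = ⅚)
F(H, E) = 1 + H² (F(H, E) = H² + 1 = 1 + H²)
k = 11 (k = 6 + 5 = 11)
32*k + F(-2/l(5) + y(4)/(-2), -5) = 32*11 + (1 + (-2/⅚ + (2*4)/(-2))²) = 352 + (1 + (-2*6/5 + 8*(-½))²) = 352 + (1 + (-12/5 - 4)²) = 352 + (1 + (-32/5)²) = 352 + (1 + 1024/25) = 352 + 1049/25 = 9849/25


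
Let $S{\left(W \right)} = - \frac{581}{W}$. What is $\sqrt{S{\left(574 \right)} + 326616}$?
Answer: $\frac{\sqrt{2196159178}}{82} \approx 571.5$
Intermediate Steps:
$\sqrt{S{\left(574 \right)} + 326616} = \sqrt{- \frac{581}{574} + 326616} = \sqrt{\left(-581\right) \frac{1}{574} + 326616} = \sqrt{- \frac{83}{82} + 326616} = \sqrt{\frac{26782429}{82}} = \frac{\sqrt{2196159178}}{82}$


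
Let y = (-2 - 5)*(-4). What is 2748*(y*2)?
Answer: 153888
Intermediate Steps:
y = 28 (y = -7*(-4) = 28)
2748*(y*2) = 2748*(28*2) = 2748*56 = 153888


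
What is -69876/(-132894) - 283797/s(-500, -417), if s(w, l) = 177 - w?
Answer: -697548379/1666097 ≈ -418.67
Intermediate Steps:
-69876/(-132894) - 283797/s(-500, -417) = -69876/(-132894) - 283797/(177 - 1*(-500)) = -69876*(-1/132894) - 283797/(177 + 500) = 1294/2461 - 283797/677 = -697548379/1666097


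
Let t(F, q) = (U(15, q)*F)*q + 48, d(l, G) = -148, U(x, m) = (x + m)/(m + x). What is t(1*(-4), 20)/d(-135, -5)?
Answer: 8/37 ≈ 0.21622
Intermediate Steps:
U(x, m) = 1 (U(x, m) = (m + x)/(m + x) = 1)
t(F, q) = 48 + F*q (t(F, q) = (1*F)*q + 48 = F*q + 48 = 48 + F*q)
t(1*(-4), 20)/d(-135, -5) = (48 + (1*(-4))*20)/(-148) = (48 - 4*20)*(-1/148) = (48 - 80)*(-1/148) = -32*(-1/148) = 8/37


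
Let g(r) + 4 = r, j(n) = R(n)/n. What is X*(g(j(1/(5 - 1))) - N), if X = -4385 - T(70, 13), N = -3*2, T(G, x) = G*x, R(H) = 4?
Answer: -95310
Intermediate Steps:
j(n) = 4/n
g(r) = -4 + r
N = -6
X = -5295 (X = -4385 - 70*13 = -4385 - 1*910 = -4385 - 910 = -5295)
X*(g(j(1/(5 - 1))) - N) = -5295*((-4 + 4/(1/(5 - 1))) - 1*(-6)) = -5295*((-4 + 4/(1/4)) + 6) = -5295*((-4 + 4/(¼)) + 6) = -5295*((-4 + 4*4) + 6) = -5295*((-4 + 16) + 6) = -5295*(12 + 6) = -5295*18 = -95310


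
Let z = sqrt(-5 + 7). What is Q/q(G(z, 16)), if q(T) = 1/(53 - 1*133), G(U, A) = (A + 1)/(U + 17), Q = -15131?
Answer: 1210480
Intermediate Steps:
z = sqrt(2) ≈ 1.4142
G(U, A) = (1 + A)/(17 + U)
q(T) = -1/80 (q(T) = 1/(53 - 133) = 1/(-80) = -1/80)
Q/q(G(z, 16)) = -15131/(-1/80) = -15131*(-80) = 1210480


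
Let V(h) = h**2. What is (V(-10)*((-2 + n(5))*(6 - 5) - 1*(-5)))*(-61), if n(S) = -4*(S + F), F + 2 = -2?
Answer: 6100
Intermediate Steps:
F = -4 (F = -2 - 2 = -4)
n(S) = 16 - 4*S (n(S) = -4*(S - 4) = -4*(-4 + S) = 16 - 4*S)
(V(-10)*((-2 + n(5))*(6 - 5) - 1*(-5)))*(-61) = ((-10)**2*((-2 + (16 - 4*5))*(6 - 5) - 1*(-5)))*(-61) = (100*((-2 + (16 - 20))*1 + 5))*(-61) = (100*((-2 - 4)*1 + 5))*(-61) = (100*(-6*1 + 5))*(-61) = (100*(-6 + 5))*(-61) = (100*(-1))*(-61) = -100*(-61) = 6100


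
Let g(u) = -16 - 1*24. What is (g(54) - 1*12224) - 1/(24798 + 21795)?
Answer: -571416553/46593 ≈ -12264.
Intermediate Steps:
g(u) = -40 (g(u) = -16 - 24 = -40)
(g(54) - 1*12224) - 1/(24798 + 21795) = (-40 - 1*12224) - 1/(24798 + 21795) = (-40 - 12224) - 1/46593 = -12264 - 1*1/46593 = -12264 - 1/46593 = -571416553/46593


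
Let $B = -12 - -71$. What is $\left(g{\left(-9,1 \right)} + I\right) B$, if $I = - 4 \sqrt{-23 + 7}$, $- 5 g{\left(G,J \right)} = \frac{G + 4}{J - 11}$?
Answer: $- \frac{59}{10} - 944 i \approx -5.9 - 944.0 i$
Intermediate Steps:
$g{\left(G,J \right)} = - \frac{4 + G}{5 \left(-11 + J\right)}$ ($g{\left(G,J \right)} = - \frac{\left(G + 4\right) \frac{1}{J - 11}}{5} = - \frac{\left(4 + G\right) \frac{1}{-11 + J}}{5} = - \frac{\frac{1}{-11 + J} \left(4 + G\right)}{5} = - \frac{4 + G}{5 \left(-11 + J\right)}$)
$B = 59$ ($B = -12 + 71 = 59$)
$I = - 16 i$ ($I = - 4 \sqrt{-16} = - 4 \cdot 4 i = - 16 i \approx - 16.0 i$)
$\left(g{\left(-9,1 \right)} + I\right) B = \left(\frac{-4 - -9}{5 \left(-11 + 1\right)} - 16 i\right) 59 = \left(\frac{-4 + 9}{5 \left(-10\right)} - 16 i\right) 59 = \left(\frac{1}{5} \left(- \frac{1}{10}\right) 5 - 16 i\right) 59 = \left(- \frac{1}{10} - 16 i\right) 59 = - \frac{59}{10} - 944 i$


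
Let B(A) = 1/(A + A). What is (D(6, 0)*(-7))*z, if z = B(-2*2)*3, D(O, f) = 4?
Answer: 21/2 ≈ 10.500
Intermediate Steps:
B(A) = 1/(2*A)
z = -3/8 (z = (1/(2*((-2*2))))*3 = ((½)/(-4))*3 = ((½)*(-¼))*3 = -⅛*3 = -3/8 ≈ -0.37500)
(D(6, 0)*(-7))*z = (4*(-7))*(-3/8) = -28*(-3/8) = 21/2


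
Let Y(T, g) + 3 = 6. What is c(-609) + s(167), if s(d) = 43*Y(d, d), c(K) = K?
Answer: -480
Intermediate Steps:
Y(T, g) = 3 (Y(T, g) = -3 + 6 = 3)
s(d) = 129 (s(d) = 43*3 = 129)
c(-609) + s(167) = -609 + 129 = -480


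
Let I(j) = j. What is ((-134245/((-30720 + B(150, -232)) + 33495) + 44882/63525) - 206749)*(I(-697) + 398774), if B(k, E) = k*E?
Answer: -106304945151979802/1291675 ≈ -8.2300e+10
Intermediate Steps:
B(k, E) = E*k
((-134245/((-30720 + B(150, -232)) + 33495) + 44882/63525) - 206749)*(I(-697) + 398774) = ((-134245/((-30720 - 232*150) + 33495) + 44882/63525) - 206749)*(-697 + 398774) = ((-134245/((-30720 - 34800) + 33495) + 44882*(1/63525)) - 206749)*398077 = ((-134245/(-65520 + 33495) + 44882/63525) - 206749)*398077 = ((-134245/(-32025) + 44882/63525) - 206749)*398077 = ((-134245*(-1/32025) + 44882/63525) - 206749)*398077 = ((26849/6405 + 44882/63525) - 206749)*398077 = (6327149/1291675 - 206749)*398077 = -267046187426/1291675*398077 = -106304945151979802/1291675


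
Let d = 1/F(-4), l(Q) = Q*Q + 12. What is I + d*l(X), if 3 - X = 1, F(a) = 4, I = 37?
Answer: 41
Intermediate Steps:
X = 2 (X = 3 - 1*1 = 3 - 1 = 2)
l(Q) = 12 + Q**2 (l(Q) = Q**2 + 12 = 12 + Q**2)
d = 1/4 ≈ 0.25000
I + d*l(X) = 37 + (12 + 2**2)/4 = 37 + (12 + 4)/4 = 37 + (1/4)*16 = 37 + 4 = 41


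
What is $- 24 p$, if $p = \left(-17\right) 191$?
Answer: $77928$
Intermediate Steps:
$p = -3247$
$- 24 p = \left(-24\right) \left(-3247\right) = 77928$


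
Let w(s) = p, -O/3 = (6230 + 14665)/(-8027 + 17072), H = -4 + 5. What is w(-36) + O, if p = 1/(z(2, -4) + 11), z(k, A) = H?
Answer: -1835/268 ≈ -6.8470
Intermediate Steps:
H = 1
O = -1393/201 (O = -3*(6230 + 14665)/(-8027 + 17072) = -62685/9045 = -3*1393/603 = -1393/201 ≈ -6.9304)
z(k, A) = 1
p = 1/12 (p = 1/(1 + 11) = 1/12 ≈ 0.083333)
w(s) = 1/12
w(-36) + O = 1/12 - 1393/201 = -1835/268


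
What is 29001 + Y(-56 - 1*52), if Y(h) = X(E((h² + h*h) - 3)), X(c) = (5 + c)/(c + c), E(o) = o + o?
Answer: 541167991/18660 ≈ 29002.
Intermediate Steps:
E(o) = 2*o
X(c) = (5 + c)/(2*c) (X(c) = (5 + c)/((2*c)) = (5 + c)*(1/(2*c)) = (5 + c)/(2*c))
Y(h) = (-1 + 4*h²)/(2*(-6 + 4*h²)) (Y(h) = (5 + 2*((h² + h*h) - 3))/(2*((2*((h² + h*h) - 3)))) = (5 + 2*((h² + h²) - 3))/(2*((2*((h² + h²) - 3)))) = (5 + 2*(2*h² - 3))/(2*((2*(2*h² - 3)))) = (5 + 2*(-3 + 2*h²))/(2*((2*(-3 + 2*h²)))) = (5 + (-6 + 4*h²))/(2*(-6 + 4*h²)) = (-1 + 4*h²)/(2*(-6 + 4*h²)))
29001 + Y(-56 - 1*52) = 29001 + (-1 + 4*(-56 - 1*52)²)/(4*(-3 + 2*(-56 - 1*52)²)) = 29001 + (-1 + 4*(-56 - 52)²)/(4*(-3 + 2*(-56 - 52)²)) = 29001 + (-1 + 4*(-108)²)/(4*(-3 + 2*(-108)²)) = 29001 + (-1 + 4*11664)/(4*(-3 + 2*11664)) = 29001 + (-1 + 46656)/(4*(-3 + 23328)) = 29001 + (¼)*46655/23325 = 29001 + (¼)*(1/23325)*46655 = 29001 + 9331/18660 = 541167991/18660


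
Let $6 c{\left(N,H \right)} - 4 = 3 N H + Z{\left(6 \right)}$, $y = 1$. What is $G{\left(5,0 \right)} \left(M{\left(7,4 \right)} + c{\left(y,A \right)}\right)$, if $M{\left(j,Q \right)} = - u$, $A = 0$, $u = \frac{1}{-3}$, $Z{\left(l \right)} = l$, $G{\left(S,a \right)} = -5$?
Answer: $-10$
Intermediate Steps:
$u = - \frac{1}{3} \approx -0.33333$
$M{\left(j,Q \right)} = \frac{1}{3}$ ($M{\left(j,Q \right)} = \left(-1\right) \left(- \frac{1}{3}\right) = \frac{1}{3}$)
$c{\left(N,H \right)} = \frac{5}{3} + \frac{H N}{2}$ ($c{\left(N,H \right)} = \frac{2}{3} + \frac{3 N H + 6}{6} = \frac{2}{3} + \frac{3 H N + 6}{6} = \frac{2}{3} + \frac{6 + 3 H N}{6} = \frac{2}{3} + \left(1 + \frac{H N}{2}\right) = \frac{5}{3} + \frac{H N}{2}$)
$G{\left(5,0 \right)} \left(M{\left(7,4 \right)} + c{\left(y,A \right)}\right) = - 5 \left(\frac{1}{3} + \left(\frac{5}{3} + \frac{1}{2} \cdot 0 \cdot 1\right)\right) = - 5 \left(\frac{1}{3} + \left(\frac{5}{3} + 0\right)\right) = - 5 \left(\frac{1}{3} + \frac{5}{3}\right) = \left(-5\right) 2 = -10$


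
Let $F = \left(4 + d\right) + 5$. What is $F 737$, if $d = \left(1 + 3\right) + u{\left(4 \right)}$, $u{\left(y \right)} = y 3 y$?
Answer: $44957$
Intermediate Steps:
$u{\left(y \right)} = 3 y^{2}$ ($u{\left(y \right)} = 3 y y = 3 y^{2}$)
$d = 52$ ($d = \left(1 + 3\right) + 3 \cdot 4^{2} = 4 + 3 \cdot 16 = 4 + 48 = 52$)
$F = 61$ ($F = \left(4 + 52\right) + 5 = 56 + 5 = 61$)
$F 737 = 61 \cdot 737 = 44957$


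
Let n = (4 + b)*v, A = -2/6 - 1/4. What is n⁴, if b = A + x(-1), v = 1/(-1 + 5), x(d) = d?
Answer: 707281/5308416 ≈ 0.13324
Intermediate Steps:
A = -7/12 (A = -2*⅙ - 1*¼ = -⅓ - ¼ = -7/12 ≈ -0.58333)
v = ¼ (v = 1/4 = ¼ ≈ 0.25000)
b = -19/12 (b = -7/12 - 1 = -19/12 ≈ -1.5833)
n = 29/48 (n = (4 - 19/12)*(¼) = (29/12)*(¼) = 29/48 ≈ 0.60417)
n⁴ = (29/48)⁴ = 707281/5308416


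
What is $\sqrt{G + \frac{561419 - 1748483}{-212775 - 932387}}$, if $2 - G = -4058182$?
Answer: $\frac{2 \sqrt{332617978098992829}}{572581} \approx 2014.5$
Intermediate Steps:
$G = 4058184$ ($G = 2 - -4058182 = 2 + 4058182 = 4058184$)
$\sqrt{G + \frac{561419 - 1748483}{-212775 - 932387}} = \sqrt{4058184 + \frac{561419 - 1748483}{-212775 - 932387}} = \sqrt{4058184 - \frac{1187064}{-212775 - 932387}} = \sqrt{4058184 - \frac{1187064}{-1145162}} = \sqrt{4058184 - - \frac{593532}{572581}} = \sqrt{4058184 + \frac{593532}{572581}} = \sqrt{\frac{2323639646436}{572581}} = \frac{2 \sqrt{332617978098992829}}{572581}$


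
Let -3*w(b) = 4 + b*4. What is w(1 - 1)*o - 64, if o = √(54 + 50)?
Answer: -64 - 8*√26/3 ≈ -77.597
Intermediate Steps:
w(b) = -4/3 - 4*b/3 (w(b) = -(4 + b*4)/3 = -(4 + 4*b)/3 = -4/3 - 4*b/3)
o = 2*√26 (o = √104 = 2*√26 ≈ 10.198)
w(1 - 1)*o - 64 = (-4/3 - 4*(1 - 1)/3)*(2*√26) - 64 = (-4/3 - 4/3*0)*(2*√26) - 64 = (-4/3 + 0)*(2*√26) - 64 = -8*√26/3 - 64 = -64 - 8*√26/3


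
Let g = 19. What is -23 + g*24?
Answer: 433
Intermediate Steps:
-23 + g*24 = -23 + 19*24 = -23 + 456 = 433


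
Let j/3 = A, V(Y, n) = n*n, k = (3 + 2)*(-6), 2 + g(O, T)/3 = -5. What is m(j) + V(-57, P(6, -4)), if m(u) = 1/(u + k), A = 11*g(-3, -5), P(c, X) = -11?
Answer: 87482/723 ≈ 121.00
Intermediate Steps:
g(O, T) = -21 (g(O, T) = -6 + 3*(-5) = -6 - 15 = -21)
k = -30 (k = 5*(-6) = -30)
V(Y, n) = n²
A = -231 (A = 11*(-21) = -231)
j = -693 (j = 3*(-231) = -693)
m(u) = 1/(-30 + u) (m(u) = 1/(u - 30) = 1/(-30 + u))
m(j) + V(-57, P(6, -4)) = 1/(-30 - 693) + (-11)² = 1/(-723) + 121 = -1/723 + 121 = 87482/723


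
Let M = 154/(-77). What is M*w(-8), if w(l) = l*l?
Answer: -128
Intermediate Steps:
M = -2 (M = 154*(-1/77) = -2)
w(l) = l²
M*w(-8) = -2*(-8)² = -2*64 = -128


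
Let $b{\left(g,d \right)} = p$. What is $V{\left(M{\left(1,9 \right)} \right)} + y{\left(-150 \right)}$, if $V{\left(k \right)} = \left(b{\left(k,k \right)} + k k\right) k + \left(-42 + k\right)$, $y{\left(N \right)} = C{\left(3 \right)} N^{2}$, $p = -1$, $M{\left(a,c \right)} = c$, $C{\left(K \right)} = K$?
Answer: $68187$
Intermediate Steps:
$b{\left(g,d \right)} = -1$
$y{\left(N \right)} = 3 N^{2}$
$V{\left(k \right)} = -42 + k + k \left(-1 + k^{2}\right)$ ($V{\left(k \right)} = \left(-1 + k k\right) k + \left(-42 + k\right) = \left(-1 + k^{2}\right) k + \left(-42 + k\right) = k \left(-1 + k^{2}\right) + \left(-42 + k\right) = -42 + k + k \left(-1 + k^{2}\right)$)
$V{\left(M{\left(1,9 \right)} \right)} + y{\left(-150 \right)} = \left(-42 + 9^{3}\right) + 3 \left(-150\right)^{2} = \left(-42 + 729\right) + 3 \cdot 22500 = 687 + 67500 = 68187$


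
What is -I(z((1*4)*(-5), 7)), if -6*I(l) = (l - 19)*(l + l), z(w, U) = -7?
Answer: 182/3 ≈ 60.667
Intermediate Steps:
I(l) = -l*(-19 + l)/3 (I(l) = -(l - 19)*(l + l)/6 = -(-19 + l)*2*l/6 = -l*(-19 + l)/3)
-I(z((1*4)*(-5), 7)) = -(-7)*(19 - 1*(-7))/3 = -(-7)*(19 + 7)/3 = -(-7)*26/3 = -1*(-182/3) = 182/3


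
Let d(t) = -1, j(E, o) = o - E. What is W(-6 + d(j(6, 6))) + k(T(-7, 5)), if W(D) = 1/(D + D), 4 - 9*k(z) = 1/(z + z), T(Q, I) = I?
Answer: 38/105 ≈ 0.36190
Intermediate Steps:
k(z) = 4/9 - 1/(18*z) (k(z) = 4/9 - 1/(9*(z + z)) = 4/9 - 1/(2*z)/9 = 4/9 - 1/(18*z))
W(D) = 1/(2*D)
W(-6 + d(j(6, 6))) + k(T(-7, 5)) = 1/(2*(-6 - 1)) + (1/18)*(-1 + 8*5)/5 = (½)/(-7) + (1/18)*(⅕)*(-1 + 40) = (½)*(-⅐) + (1/18)*(⅕)*39 = -1/14 + 13/30 = 38/105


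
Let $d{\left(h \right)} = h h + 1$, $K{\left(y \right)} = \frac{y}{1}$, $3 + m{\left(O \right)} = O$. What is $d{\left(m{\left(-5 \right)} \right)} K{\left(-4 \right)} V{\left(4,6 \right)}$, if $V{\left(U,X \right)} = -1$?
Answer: $260$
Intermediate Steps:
$m{\left(O \right)} = -3 + O$
$K{\left(y \right)} = y$ ($K{\left(y \right)} = y 1 = y$)
$d{\left(h \right)} = 1 + h^{2}$ ($d{\left(h \right)} = h^{2} + 1 = 1 + h^{2}$)
$d{\left(m{\left(-5 \right)} \right)} K{\left(-4 \right)} V{\left(4,6 \right)} = \left(1 + \left(-3 - 5\right)^{2}\right) \left(-4\right) \left(-1\right) = \left(1 + \left(-8\right)^{2}\right) \left(-4\right) \left(-1\right) = \left(1 + 64\right) \left(-4\right) \left(-1\right) = 65 \left(-4\right) \left(-1\right) = \left(-260\right) \left(-1\right) = 260$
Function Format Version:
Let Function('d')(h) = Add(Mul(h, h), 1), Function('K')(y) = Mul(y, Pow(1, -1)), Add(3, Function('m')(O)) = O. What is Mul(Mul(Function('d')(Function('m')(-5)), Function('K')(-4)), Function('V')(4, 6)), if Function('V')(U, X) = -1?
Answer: 260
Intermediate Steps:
Function('m')(O) = Add(-3, O)
Function('K')(y) = y (Function('K')(y) = Mul(y, 1) = y)
Function('d')(h) = Add(1, Pow(h, 2)) (Function('d')(h) = Add(Pow(h, 2), 1) = Add(1, Pow(h, 2)))
Mul(Mul(Function('d')(Function('m')(-5)), Function('K')(-4)), Function('V')(4, 6)) = Mul(Mul(Add(1, Pow(Add(-3, -5), 2)), -4), -1) = Mul(Mul(Add(1, Pow(-8, 2)), -4), -1) = Mul(Mul(Add(1, 64), -4), -1) = Mul(Mul(65, -4), -1) = Mul(-260, -1) = 260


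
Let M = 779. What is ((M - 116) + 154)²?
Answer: 667489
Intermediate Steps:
((M - 116) + 154)² = ((779 - 116) + 154)² = (663 + 154)² = 817² = 667489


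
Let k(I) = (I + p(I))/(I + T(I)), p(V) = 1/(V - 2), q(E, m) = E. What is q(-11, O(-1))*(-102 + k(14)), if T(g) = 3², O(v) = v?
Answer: 307813/276 ≈ 1115.3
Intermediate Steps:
T(g) = 9
p(V) = 1/(-2 + V)
k(I) = (I + 1/(-2 + I))/(9 + I) (k(I) = (I + 1/(-2 + I))/(I + 9) = (I + 1/(-2 + I))/(9 + I))
q(-11, O(-1))*(-102 + k(14)) = -11*(-102 + (1 + 14*(-2 + 14))/((-2 + 14)*(9 + 14))) = -11*(-102 + (1 + 14*12)/(12*23)) = -11*(-102 + (1/12)*(1/23)*(1 + 168)) = -11*(-102 + (1/12)*(1/23)*169) = -11*(-102 + 169/276) = -11*(-27983/276) = 307813/276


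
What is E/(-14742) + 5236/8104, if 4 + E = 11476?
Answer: -657499/4977882 ≈ -0.13208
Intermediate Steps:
E = 11472 (E = -4 + 11476 = 11472)
E/(-14742) + 5236/8104 = 11472/(-14742) + 5236/8104 = 11472*(-1/14742) + 5236*(1/8104) = -1912/2457 + 1309/2026 = -657499/4977882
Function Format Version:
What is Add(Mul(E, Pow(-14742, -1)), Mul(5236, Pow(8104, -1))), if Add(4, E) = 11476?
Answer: Rational(-657499, 4977882) ≈ -0.13208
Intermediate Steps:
E = 11472 (E = Add(-4, 11476) = 11472)
Add(Mul(E, Pow(-14742, -1)), Mul(5236, Pow(8104, -1))) = Add(Mul(11472, Pow(-14742, -1)), Mul(5236, Pow(8104, -1))) = Add(Mul(11472, Rational(-1, 14742)), Mul(5236, Rational(1, 8104))) = Add(Rational(-1912, 2457), Rational(1309, 2026)) = Rational(-657499, 4977882)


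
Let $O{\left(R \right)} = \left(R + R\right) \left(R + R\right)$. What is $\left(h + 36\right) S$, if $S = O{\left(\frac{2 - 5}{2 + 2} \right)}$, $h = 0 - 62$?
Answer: $- \frac{117}{2} \approx -58.5$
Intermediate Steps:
$O{\left(R \right)} = 4 R^{2}$ ($O{\left(R \right)} = 2 R 2 R = 4 R^{2}$)
$h = -62$ ($h = 0 - 62 = -62$)
$S = \frac{9}{4}$ ($S = 4 \left(\frac{2 - 5}{2 + 2}\right)^{2} = 4 \left(- \frac{3}{4}\right)^{2} = 4 \cdot \frac{9}{16} = \frac{9}{4} \approx 2.25$)
$\left(h + 36\right) S = \left(-62 + 36\right) \frac{9}{4} = \left(-26\right) \frac{9}{4} = - \frac{117}{2}$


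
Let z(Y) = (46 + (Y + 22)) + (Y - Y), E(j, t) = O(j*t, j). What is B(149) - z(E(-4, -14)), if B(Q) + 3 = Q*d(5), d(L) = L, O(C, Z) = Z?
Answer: 678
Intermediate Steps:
E(j, t) = j
B(Q) = -3 + 5*Q (B(Q) = -3 + Q*5 = -3 + 5*Q)
z(Y) = 68 + Y (z(Y) = (46 + (22 + Y)) + 0 = (68 + Y) + 0 = 68 + Y)
B(149) - z(E(-4, -14)) = (-3 + 5*149) - (68 - 4) = (-3 + 745) - 1*64 = 742 - 64 = 678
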